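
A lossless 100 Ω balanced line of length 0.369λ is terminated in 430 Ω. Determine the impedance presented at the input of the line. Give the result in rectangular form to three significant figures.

Z_in ≈ 41.3 + j83.8 Ω

βl = 2π × 0.369 = 133°
tan(βl) = tan(133°) = -1.08
Z_in = Z_0·(Z_L + jZ_0·tanβl)/(Z_0 + jZ_L·tanβl)
     = 100·(430 − j108)/(100 − j464)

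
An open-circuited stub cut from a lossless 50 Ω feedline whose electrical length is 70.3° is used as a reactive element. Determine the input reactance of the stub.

tan(βl) = 2.79
For an open-circuited stub, Z_in = −jZ_0·cot(βl) = −jZ_0/tan(βl)

X_in ≈ -17.9 Ω (capacitive)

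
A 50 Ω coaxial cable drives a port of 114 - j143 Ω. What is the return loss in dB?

RL ≈ 2.85 dB

Γ = (64 − j143)/(164 − j143), |Γ| = 0.72
RL = −20·log₁₀|Γ| = −20·log₁₀(0.72)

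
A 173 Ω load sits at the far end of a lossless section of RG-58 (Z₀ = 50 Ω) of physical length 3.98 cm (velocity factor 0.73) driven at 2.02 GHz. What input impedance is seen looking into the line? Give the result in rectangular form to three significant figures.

λ = v/f = 0.73·c / 2.02 GHz = 0.108 m
βl = 2π·l/λ = 2π × 0.367 = 132°
tan(βl) = tan(132°) = -1.1
Z_in = Z_0·(Z_L + jZ_0·tanβl)/(Z_0 + jZ_L·tanβl)
     = 50·(173 − j55.2)/(50 − j191)

Z_in ≈ 24.6 + j38.8 Ω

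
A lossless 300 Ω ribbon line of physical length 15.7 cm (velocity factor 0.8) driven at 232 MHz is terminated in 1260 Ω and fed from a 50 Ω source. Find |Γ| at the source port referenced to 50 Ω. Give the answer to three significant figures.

λ = v/f = 0.8·c / 232 MHz = 1.03 m
βl = 2π·l/λ = 2π × 0.152 = 54.6°
tan(βl) = 1.41
Z_in = Z_0·(Z_L + jZ_0·tanβl)/(Z_0 + jZ_L·tanβl) = 104 − j195 Ω
Γ_s = (Z_in − Z_s)/(Z_in + Z_s) = (54.4 − j195)/(154 − j195), |Γ_s| = 0.814

|Γ| ≈ 0.814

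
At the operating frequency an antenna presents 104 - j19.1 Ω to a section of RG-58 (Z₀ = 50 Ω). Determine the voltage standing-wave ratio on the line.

VSWR ≈ 2.17

Γ = (Z_L − Z_0)/(Z_L + Z_0) = (54 − j19.1)/(154 − j19.1)
|Γ| = 57.3/155 = 0.369
VSWR = (1 + |Γ|)/(1 − |Γ|) = 1.37/0.631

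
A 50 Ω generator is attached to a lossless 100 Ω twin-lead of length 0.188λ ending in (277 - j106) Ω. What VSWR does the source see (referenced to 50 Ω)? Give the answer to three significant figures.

βl = 2π × 0.188 = 67.7°
tan(βl) = 2.44
Z_in = Z_0·(Z_L + jZ_0·tanβl)/(Z_0 + jZ_L·tanβl) = 32.9 − j23.6 Ω
Γ_s = (Z_in − Z_s)/(Z_in + Z_s) = (-17.1 − j23.6)/(82.9 − j23.6), |Γ_s| = 0.338
VSWR = (1 + |Γ_s|)/(1 − |Γ_s|)

VSWR ≈ 2.02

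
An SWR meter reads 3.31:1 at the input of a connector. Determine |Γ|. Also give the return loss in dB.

|Γ| = (S − 1)/(S + 1) = (3.31 − 1)/(3.31 + 1) = 2.31/4.31
RL = −20·log₁₀|Γ| = −20·log₁₀(0.536)

|Γ| ≈ 0.536; return loss ≈ 5.42 dB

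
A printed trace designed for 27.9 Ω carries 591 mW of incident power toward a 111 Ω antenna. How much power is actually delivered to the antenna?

P_delivered ≈ 379 mW

Γ = (111 − 27.9)/(111 + 27.9) = 0.598
|Γ|² = 0.358
P_refl = |Γ|²·P_inc = 212 mW, P_del = (1 − |Γ|²)·P_inc = 379 mW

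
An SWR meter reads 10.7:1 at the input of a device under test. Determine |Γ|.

|Γ| = (S − 1)/(S + 1) = (10.7 − 1)/(10.7 + 1) = 9.7/11.7

|Γ| ≈ 0.829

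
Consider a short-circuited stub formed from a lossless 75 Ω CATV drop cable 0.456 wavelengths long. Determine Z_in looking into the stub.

βl = 2π × 0.456 = 164°
tan(βl) = -0.284
For a short-circuited stub, Z_in = jZ_0·tan(βl)

Z_in ≈ −j21.3 Ω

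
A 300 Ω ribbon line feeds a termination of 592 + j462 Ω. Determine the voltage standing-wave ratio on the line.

Γ = (Z_L − Z_0)/(Z_L + Z_0) = (292 + j462)/(892 + j462)
|Γ| = 547/1000 = 0.544
VSWR = (1 + |Γ|)/(1 − |Γ|) = 1.54/0.456

VSWR ≈ 3.39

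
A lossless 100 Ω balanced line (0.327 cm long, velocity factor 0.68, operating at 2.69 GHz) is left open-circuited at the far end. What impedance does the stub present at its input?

Z_in ≈ −j360 Ω

λ = v/f = 0.68·c / 2.69 GHz = 0.0758 m
βl = 2π·l/λ = 2π × 0.0431 = 15.5°
tan(βl) = 0.278
For an open-circuited stub, Z_in = −jZ_0·cot(βl) = −jZ_0/tan(βl)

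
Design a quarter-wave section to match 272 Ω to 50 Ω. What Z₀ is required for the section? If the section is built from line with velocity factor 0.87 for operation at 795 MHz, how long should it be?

Z_qwt = √(Z_0·R_L) = √(50 × 272) = √13600
λ = 0.87·c/f = 0.328 m, so l = λ/4 = 0.0821 m

Z_qwt ≈ 117 Ω; length ≈ 8.21 cm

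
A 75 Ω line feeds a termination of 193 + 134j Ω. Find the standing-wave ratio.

VSWR ≈ 3.95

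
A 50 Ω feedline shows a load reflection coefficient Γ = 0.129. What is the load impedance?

Z_L = Z_0·(1 + Γ)/(1 − Γ) = 50·(1.13)/(0.871)

Z_L ≈ 64.8 Ω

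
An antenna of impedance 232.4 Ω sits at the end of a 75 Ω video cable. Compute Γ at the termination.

Γ = (Z_L − Z_0)/(Z_L + Z_0) = (232.4 − 75)/(232.4 + 75) = 157.4/307.4

Γ = 0.512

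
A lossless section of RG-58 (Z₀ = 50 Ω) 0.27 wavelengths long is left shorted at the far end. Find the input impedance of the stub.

Z_in ≈ −j396 Ω

βl = 2π × 0.27 = 97.2°
tan(βl) = -7.92
For a shorted stub, Z_in = jZ_0·tan(βl)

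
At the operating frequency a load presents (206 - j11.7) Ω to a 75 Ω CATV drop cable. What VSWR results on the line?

Γ = (Z_L − Z_0)/(Z_L + Z_0) = (131 − j11.7)/(281 − j11.7)
|Γ| = 132/281 = 0.468
VSWR = (1 + |Γ|)/(1 − |Γ|) = 1.47/0.532

VSWR ≈ 2.76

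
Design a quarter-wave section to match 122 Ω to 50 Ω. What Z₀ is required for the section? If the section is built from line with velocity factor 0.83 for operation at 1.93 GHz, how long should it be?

Z_qwt = √(Z_0·R_L) = √(50 × 122) = √6100
λ = 0.83·c/f = 0.129 m, so l = λ/4 = 0.0323 m

Z_qwt ≈ 78.1 Ω; length ≈ 3.23 cm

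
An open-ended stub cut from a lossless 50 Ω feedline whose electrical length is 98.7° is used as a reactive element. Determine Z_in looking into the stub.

tan(βl) = -6.54
For an open-ended stub, Z_in = −jZ_0·cot(βl) = −jZ_0/tan(βl)

Z_in ≈ +j7.65 Ω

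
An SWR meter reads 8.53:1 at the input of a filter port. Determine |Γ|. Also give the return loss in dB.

|Γ| = (S − 1)/(S + 1) = (8.53 − 1)/(8.53 + 1) = 7.53/9.53
RL = −20·log₁₀|Γ| = −20·log₁₀(0.79)

|Γ| ≈ 0.79; return loss ≈ 2.05 dB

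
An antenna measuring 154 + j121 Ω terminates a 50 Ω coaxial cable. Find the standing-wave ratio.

VSWR ≈ 5.11

Γ = (Z_L − Z_0)/(Z_L + Z_0) = (104 + j121)/(204 + j121)
|Γ| = 160/237 = 0.673
VSWR = (1 + |Γ|)/(1 − |Γ|) = 1.67/0.327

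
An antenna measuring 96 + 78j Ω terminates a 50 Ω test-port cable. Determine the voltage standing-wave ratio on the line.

VSWR ≈ 3.42

Γ = (Z_L − Z_0)/(Z_L + Z_0) = (46 + j78)/(146 + j78)
|Γ| = 90.6/166 = 0.547
VSWR = (1 + |Γ|)/(1 − |Γ|) = 1.55/0.453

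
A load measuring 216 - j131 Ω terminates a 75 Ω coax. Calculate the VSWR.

Γ = (Z_L − Z_0)/(Z_L + Z_0) = (141 − j131)/(291 − j131)
|Γ| = 192/319 = 0.603
VSWR = (1 + |Γ|)/(1 − |Γ|) = 1.6/0.397

VSWR ≈ 4.04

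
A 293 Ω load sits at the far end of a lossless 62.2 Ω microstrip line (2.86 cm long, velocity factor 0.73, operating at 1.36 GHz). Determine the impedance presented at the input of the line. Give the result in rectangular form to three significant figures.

Z_in ≈ 16.2 − j28.7 Ω

λ = v/f = 0.73·c / 1.36 GHz = 0.161 m
βl = 2π·l/λ = 2π × 0.178 = 63.9°
tan(βl) = tan(63.9°) = 2.04
Z_in = Z_0·(Z_L + jZ_0·tanβl)/(Z_0 + jZ_L·tanβl)
     = 62.2·(293 + j127)/(62.2 + j599)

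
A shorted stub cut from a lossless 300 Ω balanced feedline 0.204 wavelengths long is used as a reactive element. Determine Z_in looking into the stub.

Z_in ≈ +j1010 Ω

βl = 2π × 0.204 = 73.4°
tan(βl) = 3.36
For a shorted stub, Z_in = jZ_0·tan(βl)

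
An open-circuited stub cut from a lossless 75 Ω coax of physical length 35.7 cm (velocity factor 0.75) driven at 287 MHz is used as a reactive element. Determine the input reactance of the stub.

X_in ≈ 260 Ω (inductive)

λ = v/f = 0.75·c / 287 MHz = 0.784 m
βl = 2π·l/λ = 2π × 0.455 = 164°
tan(βl) = -0.288
For an open-circuited stub, Z_in = −jZ_0·cot(βl) = −jZ_0/tan(βl)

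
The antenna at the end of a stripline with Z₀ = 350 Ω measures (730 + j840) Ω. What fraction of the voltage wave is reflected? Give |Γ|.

Γ = (Z_L − Z_0)/(Z_L + Z_0) = (380 + j840)/(1080 + j840)
|Γ| = 922/1370

|Γ| ≈ 0.674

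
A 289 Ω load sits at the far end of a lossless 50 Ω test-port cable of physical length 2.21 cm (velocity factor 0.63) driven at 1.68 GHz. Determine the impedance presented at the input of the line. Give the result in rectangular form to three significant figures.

λ = v/f = 0.63·c / 1.68 GHz = 0.113 m
βl = 2π·l/λ = 2π × 0.196 = 70.7°
tan(βl) = tan(70.7°) = 2.86
Z_in = Z_0·(Z_L + jZ_0·tanβl)/(Z_0 + jZ_L·tanβl)
     = 50·(289 + j143)/(50 + j826)

Z_in ≈ 9.67 − j16.9 Ω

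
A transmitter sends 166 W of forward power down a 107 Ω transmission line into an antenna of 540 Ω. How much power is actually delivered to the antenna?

Γ = (540 − 107)/(540 + 107) = 0.669
|Γ|² = 0.448
P_refl = |Γ|²·P_inc = 74.3 W, P_del = (1 − |Γ|²)·P_inc = 91.7 W

P_delivered ≈ 91.7 W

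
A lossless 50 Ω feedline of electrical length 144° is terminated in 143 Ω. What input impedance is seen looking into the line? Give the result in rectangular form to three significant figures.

Z_in ≈ 41.1 + j49 Ω

tan(βl) = tan(144°) = -0.727
Z_in = Z_0·(Z_L + jZ_0·tanβl)/(Z_0 + jZ_L·tanβl)
     = 50·(143 − j36.3)/(50 − j104)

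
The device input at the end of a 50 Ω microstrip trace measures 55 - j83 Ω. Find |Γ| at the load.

|Γ| ≈ 0.621

Γ = (Z_L − Z_0)/(Z_L + Z_0) = (5 − j83)/(105 − j83)
|Γ| = 83.2/134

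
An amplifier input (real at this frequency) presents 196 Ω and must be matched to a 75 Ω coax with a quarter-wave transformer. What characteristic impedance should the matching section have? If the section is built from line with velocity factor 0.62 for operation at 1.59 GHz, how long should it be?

Z_qwt ≈ 121 Ω; length ≈ 2.92 cm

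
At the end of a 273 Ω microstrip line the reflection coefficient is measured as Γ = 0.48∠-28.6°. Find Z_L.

Z_L ≈ 542 − j324 Ω

Z_L = Z_0·(1 + Γ)/(1 − Γ) = 273·(1.42 − j0.23)/(0.579 + j0.23)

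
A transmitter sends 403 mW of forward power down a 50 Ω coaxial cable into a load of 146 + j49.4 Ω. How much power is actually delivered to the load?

|Γ| = |(96 + j49.4)/(196 + j49.4)| = 0.534
|Γ|² = 0.285
P_refl = |Γ|²·P_inc = 115 mW, P_del = (1 − |Γ|²)·P_inc = 288 mW

P_delivered ≈ 288 mW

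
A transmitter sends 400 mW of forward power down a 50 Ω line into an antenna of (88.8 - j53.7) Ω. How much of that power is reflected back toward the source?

P_reflected ≈ 79.3 mW

|Γ| = |(38.8 − j53.7)/(138.8 − j53.7)| = 0.445
|Γ|² = 0.198
P_refl = |Γ|²·P_inc = 79.3 mW, P_del = (1 − |Γ|²)·P_inc = 321 mW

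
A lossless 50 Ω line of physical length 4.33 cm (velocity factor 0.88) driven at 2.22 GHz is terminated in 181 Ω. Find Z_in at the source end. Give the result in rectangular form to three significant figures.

λ = v/f = 0.88·c / 2.22 GHz = 0.119 m
βl = 2π·l/λ = 2π × 0.364 = 131°
tan(βl) = tan(131°) = -1.15
Z_in = Z_0·(Z_L + jZ_0·tanβl)/(Z_0 + jZ_L·tanβl)
     = 50·(181 − j57.4)/(50 − j208)

Z_in ≈ 23 + j38.1 Ω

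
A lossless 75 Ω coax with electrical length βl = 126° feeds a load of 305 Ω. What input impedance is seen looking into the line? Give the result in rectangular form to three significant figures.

tan(βl) = tan(126°) = -1.38
Z_in = Z_0·(Z_L + jZ_0·tanβl)/(Z_0 + jZ_L·tanβl)
     = 75·(305 − j103)/(75 − j420)

Z_in ≈ 27.3 + j49.6 Ω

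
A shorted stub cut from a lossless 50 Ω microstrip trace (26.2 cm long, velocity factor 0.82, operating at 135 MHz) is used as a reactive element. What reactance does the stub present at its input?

λ = v/f = 0.82·c / 135 MHz = 1.82 m
βl = 2π·l/λ = 2π × 0.144 = 51.8°
tan(βl) = 1.27
For a shorted stub, Z_in = jZ_0·tan(βl)

X_in ≈ 63.4 Ω (inductive)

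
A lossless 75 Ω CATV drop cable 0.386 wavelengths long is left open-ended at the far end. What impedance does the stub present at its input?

βl = 2π × 0.386 = 139°
tan(βl) = -0.871
For an open-ended stub, Z_in = −jZ_0·cot(βl) = −jZ_0/tan(βl)

Z_in ≈ +j86.2 Ω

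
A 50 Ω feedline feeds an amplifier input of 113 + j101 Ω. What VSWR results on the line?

VSWR ≈ 4.27

Γ = (Z_L − Z_0)/(Z_L + Z_0) = (63 + j101)/(163 + j101)
|Γ| = 119/192 = 0.621
VSWR = (1 + |Γ|)/(1 − |Γ|) = 1.62/0.379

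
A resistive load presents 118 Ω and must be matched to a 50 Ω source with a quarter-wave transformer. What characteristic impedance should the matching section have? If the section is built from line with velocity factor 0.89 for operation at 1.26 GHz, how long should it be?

Z_qwt ≈ 76.8 Ω; length ≈ 5.3 cm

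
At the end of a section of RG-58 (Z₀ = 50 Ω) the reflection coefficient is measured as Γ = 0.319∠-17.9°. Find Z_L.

Z_L = Z_0·(1 + Γ)/(1 − Γ) = 50·(1.3 − j0.098)/(0.696 + j0.098)

Z_L ≈ 90.8 − j19.8 Ω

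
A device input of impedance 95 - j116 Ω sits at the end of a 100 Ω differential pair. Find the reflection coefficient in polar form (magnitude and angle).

Γ = (Z_L − Z_0)/(Z_L + Z_0) = (-5 − j116)/(195 − j116)
|Γ| = 116/227 = 0.512

Γ ≈ 0.512 ∠ -61.7°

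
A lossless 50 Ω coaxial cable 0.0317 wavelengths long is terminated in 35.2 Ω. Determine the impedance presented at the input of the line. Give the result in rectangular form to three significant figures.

βl = 2π × 0.0317 = 11.4°
tan(βl) = tan(11.4°) = 0.202
Z_in = Z_0·(Z_L + jZ_0·tanβl)/(Z_0 + jZ_L·tanβl)
     = 50·(35.2 + j10.1)/(50 + j7.11)

Z_in ≈ 35.9 + j4.99 Ω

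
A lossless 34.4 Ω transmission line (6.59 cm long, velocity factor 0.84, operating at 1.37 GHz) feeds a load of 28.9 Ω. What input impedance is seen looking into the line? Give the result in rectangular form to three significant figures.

Z_in ≈ 35.1 − j6.02 Ω

λ = v/f = 0.84·c / 1.37 GHz = 0.184 m
βl = 2π·l/λ = 2π × 0.358 = 129°
tan(βl) = tan(129°) = -1.24
Z_in = Z_0·(Z_L + jZ_0·tanβl)/(Z_0 + jZ_L·tanβl)
     = 34.4·(28.9 − j42.5)/(34.4 − j35.7)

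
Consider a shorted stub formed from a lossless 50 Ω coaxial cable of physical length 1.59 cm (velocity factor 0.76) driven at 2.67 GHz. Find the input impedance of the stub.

Z_in ≈ +j118 Ω

λ = v/f = 0.76·c / 2.67 GHz = 0.0854 m
βl = 2π·l/λ = 2π × 0.186 = 67°
tan(βl) = 2.36
For a shorted stub, Z_in = jZ_0·tan(βl)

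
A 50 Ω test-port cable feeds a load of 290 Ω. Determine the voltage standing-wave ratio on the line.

VSWR ≈ 5.8

For a purely resistive load, VSWR = R_L/Z_0 or Z_0/R_L (whichever > 1) = 290/50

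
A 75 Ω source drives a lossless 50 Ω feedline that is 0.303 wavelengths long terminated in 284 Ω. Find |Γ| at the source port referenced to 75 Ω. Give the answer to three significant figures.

|Γ| ≈ 0.778

βl = 2π × 0.303 = 109°
tan(βl) = -2.89
Z_in = Z_0·(Z_L + jZ_0·tanβl)/(Z_0 + jZ_L·tanβl) = 9.82 + j16.7 Ω
Γ_s = (Z_in − Z_s)/(Z_in + Z_s) = (-65.2 + j16.7)/(84.8 + j16.7), |Γ_s| = 0.778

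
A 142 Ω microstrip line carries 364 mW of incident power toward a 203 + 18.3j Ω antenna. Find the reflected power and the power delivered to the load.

|Γ| = |(61 + j18.3)/(345 + j18.3)| = 0.184
|Γ|² = 0.034
P_refl = |Γ|²·P_inc = 12.4 mW, P_del = (1 − |Γ|²)·P_inc = 352 mW

P_reflected ≈ 12.4 mW; P_delivered ≈ 352 mW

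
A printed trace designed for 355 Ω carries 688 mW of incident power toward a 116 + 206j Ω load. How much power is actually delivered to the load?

P_delivered ≈ 429 mW

|Γ| = |(-239 + j206)/(471 + j206)| = 0.614
|Γ|² = 0.377
P_refl = |Γ|²·P_inc = 259 mW, P_del = (1 − |Γ|²)·P_inc = 429 mW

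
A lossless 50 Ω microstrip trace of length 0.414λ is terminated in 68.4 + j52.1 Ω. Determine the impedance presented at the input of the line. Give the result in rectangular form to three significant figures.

βl = 2π × 0.414 = 149°
tan(βl) = tan(149°) = -0.6
Z_in = Z_0·(Z_L + jZ_0·tanβl)/(Z_0 + jZ_L·tanβl)
     = 50·(68.4 + j22.1)/(81.3 − j41)

Z_in ≈ 28.1 + j27.8 Ω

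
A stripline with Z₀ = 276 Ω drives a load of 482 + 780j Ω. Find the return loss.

RL ≈ 2.59 dB

Γ = (206 + j780)/(758 + j780), |Γ| = 0.742
RL = −20·log₁₀|Γ| = −20·log₁₀(0.742)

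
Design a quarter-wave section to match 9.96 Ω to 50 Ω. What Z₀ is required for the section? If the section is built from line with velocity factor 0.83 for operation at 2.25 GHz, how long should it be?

Z_qwt ≈ 22.3 Ω; length ≈ 2.77 cm

Z_qwt = √(Z_0·R_L) = √(50 × 9.96) = √498
λ = 0.83·c/f = 0.111 m, so l = λ/4 = 0.0277 m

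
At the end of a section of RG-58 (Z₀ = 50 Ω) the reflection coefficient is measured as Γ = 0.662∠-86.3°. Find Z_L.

Z_L ≈ 20.8 − j48.8 Ω

Z_L = Z_0·(1 + Γ)/(1 − Γ) = 50·(1.04 − j0.661)/(0.957 + j0.661)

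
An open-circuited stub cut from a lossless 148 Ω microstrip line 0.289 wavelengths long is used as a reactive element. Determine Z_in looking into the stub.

βl = 2π × 0.289 = 104°
tan(βl) = -4
For an open-circuited stub, Z_in = −jZ_0·cot(βl) = −jZ_0/tan(βl)

Z_in ≈ +j37 Ω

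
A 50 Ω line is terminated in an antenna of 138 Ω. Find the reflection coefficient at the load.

Γ = (Z_L − Z_0)/(Z_L + Z_0) = (138 − 50)/(138 + 50) = 88/188

Γ = 0.468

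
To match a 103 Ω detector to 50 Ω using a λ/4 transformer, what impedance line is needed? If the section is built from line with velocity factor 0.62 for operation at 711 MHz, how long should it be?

Z_qwt ≈ 71.8 Ω; length ≈ 6.54 cm

Z_qwt = √(Z_0·R_L) = √(50 × 103) = √5150
λ = 0.62·c/f = 0.262 m, so l = λ/4 = 0.0654 m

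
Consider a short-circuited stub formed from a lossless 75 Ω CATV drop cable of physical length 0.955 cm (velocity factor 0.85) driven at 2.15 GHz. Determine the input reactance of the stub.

X_in ≈ 41.6 Ω (inductive)

λ = v/f = 0.85·c / 2.15 GHz = 0.119 m
βl = 2π·l/λ = 2π × 0.0805 = 29°
tan(βl) = 0.554
For a short-circuited stub, Z_in = jZ_0·tan(βl)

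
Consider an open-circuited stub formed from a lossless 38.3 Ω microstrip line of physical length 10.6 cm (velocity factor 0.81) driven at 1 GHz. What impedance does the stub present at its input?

λ = v/f = 0.81·c / 1 GHz = 0.243 m
βl = 2π·l/λ = 2π × 0.436 = 157°
tan(βl) = -0.424
For an open-circuited stub, Z_in = −jZ_0·cot(βl) = −jZ_0/tan(βl)

Z_in ≈ +j90.4 Ω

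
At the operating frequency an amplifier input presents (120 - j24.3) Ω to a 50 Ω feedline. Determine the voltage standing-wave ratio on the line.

VSWR ≈ 2.52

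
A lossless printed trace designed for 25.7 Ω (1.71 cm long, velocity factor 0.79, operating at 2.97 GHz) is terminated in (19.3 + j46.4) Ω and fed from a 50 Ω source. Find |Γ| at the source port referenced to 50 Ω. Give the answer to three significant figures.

λ = v/f = 0.79·c / 2.97 GHz = 0.0798 m
βl = 2π·l/λ = 2π × 0.214 = 77.1°
tan(βl) = 4.38
Z_in = Z_0·(Z_L + jZ_0·tanβl)/(Z_0 + jZ_L·tanβl) = 6.65 − j19.8 Ω
Γ_s = (Z_in − Z_s)/(Z_in + Z_s) = (-43.3 − j19.8)/(56.7 − j19.8), |Γ_s| = 0.794

|Γ| ≈ 0.794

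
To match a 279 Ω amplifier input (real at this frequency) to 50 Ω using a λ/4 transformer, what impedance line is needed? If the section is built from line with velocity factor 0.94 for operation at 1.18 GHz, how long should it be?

Z_qwt ≈ 118 Ω; length ≈ 5.97 cm

Z_qwt = √(Z_0·R_L) = √(50 × 279) = √13950
λ = 0.94·c/f = 0.239 m, so l = λ/4 = 0.0597 m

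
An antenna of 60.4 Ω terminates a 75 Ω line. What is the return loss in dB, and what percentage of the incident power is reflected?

RL ≈ 19.3 dB; 1.16% of incident power reflected

Γ = (60.4 − 75)/(60.4 + 75) = -0.108
RL = −20·log₁₀(0.108) = 19.3 dB
P_refl/P_inc = |Γ|² = 0.0116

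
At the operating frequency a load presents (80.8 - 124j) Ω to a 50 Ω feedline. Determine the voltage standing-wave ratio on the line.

Γ = (Z_L − Z_0)/(Z_L + Z_0) = (30.8 − j124)/(130.8 − j124)
|Γ| = 128/180 = 0.709
VSWR = (1 + |Γ|)/(1 − |Γ|) = 1.71/0.291

VSWR ≈ 5.87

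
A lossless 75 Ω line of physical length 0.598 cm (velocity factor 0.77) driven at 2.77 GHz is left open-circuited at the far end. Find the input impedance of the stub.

Z_in ≈ −j155 Ω

λ = v/f = 0.77·c / 2.77 GHz = 0.0834 m
βl = 2π·l/λ = 2π × 0.0717 = 25.8°
tan(βl) = 0.484
For an open-circuited stub, Z_in = −jZ_0·cot(βl) = −jZ_0/tan(βl)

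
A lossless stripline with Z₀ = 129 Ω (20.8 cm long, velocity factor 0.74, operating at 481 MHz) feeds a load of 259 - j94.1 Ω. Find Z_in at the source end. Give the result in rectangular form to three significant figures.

Z_in ≈ 285 + j62.7 Ω

λ = v/f = 0.74·c / 481 MHz = 0.462 m
βl = 2π·l/λ = 2π × 0.451 = 162°
tan(βl) = tan(162°) = -0.32
Z_in = Z_0·(Z_L + jZ_0·tanβl)/(Z_0 + jZ_L·tanβl)
     = 129·(259 − j135)/(98.9 − j83)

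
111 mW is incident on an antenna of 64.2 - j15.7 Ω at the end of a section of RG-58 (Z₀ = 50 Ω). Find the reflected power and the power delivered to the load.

|Γ| = |(14.2 − j15.7)/(114.2 − j15.7)| = 0.184
|Γ|² = 0.0337
P_refl = |Γ|²·P_inc = 3.74 mW, P_del = (1 − |Γ|²)·P_inc = 107 mW

P_reflected ≈ 3.74 mW; P_delivered ≈ 107 mW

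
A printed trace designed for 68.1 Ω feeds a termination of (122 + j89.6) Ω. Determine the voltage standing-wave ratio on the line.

VSWR ≈ 2.98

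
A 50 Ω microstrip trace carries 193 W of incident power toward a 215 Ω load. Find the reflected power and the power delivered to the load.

Γ = (215 − 50)/(215 + 50) = 0.623
|Γ|² = 0.388
P_refl = |Γ|²·P_inc = 74.8 W, P_del = (1 − |Γ|²)·P_inc = 118 W

P_reflected ≈ 74.8 W; P_delivered ≈ 118 W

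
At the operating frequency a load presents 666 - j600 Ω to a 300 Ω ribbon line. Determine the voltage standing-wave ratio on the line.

VSWR ≈ 4.24

Γ = (Z_L − Z_0)/(Z_L + Z_0) = (366 − j600)/(966 − j600)
|Γ| = 703/1140 = 0.618
VSWR = (1 + |Γ|)/(1 − |Γ|) = 1.62/0.382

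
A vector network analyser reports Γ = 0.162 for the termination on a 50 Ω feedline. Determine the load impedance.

Z_L ≈ 69.3 Ω

Z_L = Z_0·(1 + Γ)/(1 − Γ) = 50·(1.16)/(0.838)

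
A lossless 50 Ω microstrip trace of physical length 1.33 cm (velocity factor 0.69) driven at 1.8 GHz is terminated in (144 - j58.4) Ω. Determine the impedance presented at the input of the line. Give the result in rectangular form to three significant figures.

Z_in ≈ 24.1 − j37.1 Ω

λ = v/f = 0.69·c / 1.8 GHz = 0.115 m
βl = 2π·l/λ = 2π × 0.116 = 41.6°
tan(βl) = tan(41.6°) = 0.889
Z_in = Z_0·(Z_L + jZ_0·tanβl)/(Z_0 + jZ_L·tanβl)
     = 50·(144 − j14)/(102 + j128)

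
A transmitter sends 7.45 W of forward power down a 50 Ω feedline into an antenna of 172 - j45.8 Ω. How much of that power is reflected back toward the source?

|Γ| = |(122 − j45.8)/(222 − j45.8)| = 0.575
|Γ|² = 0.331
P_refl = |Γ|²·P_inc = 2.46 W, P_del = (1 − |Γ|²)·P_inc = 4.99 W

P_reflected ≈ 2.46 W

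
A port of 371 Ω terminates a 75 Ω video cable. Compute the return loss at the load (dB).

Γ = (371 − 75)/(371 + 75) = 0.664
RL = −20·log₁₀|Γ| = −20·log₁₀(0.664)

RL ≈ 3.56 dB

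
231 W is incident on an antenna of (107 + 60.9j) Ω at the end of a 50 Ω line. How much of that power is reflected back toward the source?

|Γ| = |(57 + j60.9)/(157 + j60.9)| = 0.495
|Γ|² = 0.245
P_refl = |Γ|²·P_inc = 56.7 W, P_del = (1 − |Γ|²)·P_inc = 174 W

P_reflected ≈ 56.7 W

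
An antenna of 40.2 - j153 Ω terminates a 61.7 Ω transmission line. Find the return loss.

Γ = (-21.5 − j153)/(101.9 − j153), |Γ| = 0.84
RL = −20·log₁₀|Γ| = −20·log₁₀(0.84)

RL ≈ 1.51 dB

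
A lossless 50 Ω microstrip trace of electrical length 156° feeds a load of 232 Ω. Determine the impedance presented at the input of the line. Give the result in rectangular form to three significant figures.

Z_in ≈ 52.8 + j86.8 Ω

tan(βl) = tan(156°) = -0.445
Z_in = Z_0·(Z_L + jZ_0·tanβl)/(Z_0 + jZ_L·tanβl)
     = 50·(232 − j22.3)/(50 − j103)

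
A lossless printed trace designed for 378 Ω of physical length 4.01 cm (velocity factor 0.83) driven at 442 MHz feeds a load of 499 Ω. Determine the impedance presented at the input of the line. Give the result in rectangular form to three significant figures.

Z_in ≈ 438 − j96.1 Ω

λ = v/f = 0.83·c / 442 MHz = 0.563 m
βl = 2π·l/λ = 2π × 0.0712 = 25.6°
tan(βl) = tan(25.6°) = 0.48
Z_in = Z_0·(Z_L + jZ_0·tanβl)/(Z_0 + jZ_L·tanβl)
     = 378·(499 + j181)/(378 + j239)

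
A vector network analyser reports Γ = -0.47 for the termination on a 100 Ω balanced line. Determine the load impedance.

Z_L ≈ 36.1 Ω

Z_L = Z_0·(1 + Γ)/(1 − Γ) = 100·(0.53)/(1.47)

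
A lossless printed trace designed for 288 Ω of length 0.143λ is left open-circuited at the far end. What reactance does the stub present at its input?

X_in ≈ -229 Ω (capacitive)

βl = 2π × 0.143 = 51.5°
tan(βl) = 1.26
For an open-circuited stub, Z_in = −jZ_0·cot(βl) = −jZ_0/tan(βl)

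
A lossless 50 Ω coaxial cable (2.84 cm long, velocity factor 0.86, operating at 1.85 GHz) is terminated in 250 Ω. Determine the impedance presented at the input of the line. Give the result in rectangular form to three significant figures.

λ = v/f = 0.86·c / 1.85 GHz = 0.139 m
βl = 2π·l/λ = 2π × 0.204 = 73.3°
tan(βl) = tan(73.3°) = 3.34
Z_in = Z_0·(Z_L + jZ_0·tanβl)/(Z_0 + jZ_L·tanβl)
     = 50·(250 + j167)/(50 + j834)

Z_in ≈ 10.9 − j14.3 Ω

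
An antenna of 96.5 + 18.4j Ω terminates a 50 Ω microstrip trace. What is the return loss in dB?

Γ = (46.5 + j18.4)/(146.5 + j18.4), |Γ| = 0.339
RL = −20·log₁₀|Γ| = −20·log₁₀(0.339)

RL ≈ 9.4 dB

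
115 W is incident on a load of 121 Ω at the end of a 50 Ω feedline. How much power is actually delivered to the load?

Γ = (121 − 50)/(121 + 50) = 0.415
|Γ|² = 0.172
P_refl = |Γ|²·P_inc = 19.8 W, P_del = (1 − |Γ|²)·P_inc = 95.2 W

P_delivered ≈ 95.2 W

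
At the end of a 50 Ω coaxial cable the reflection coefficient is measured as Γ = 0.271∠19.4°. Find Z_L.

Z_L = Z_0·(1 + Γ)/(1 − Γ) = 50·(1.26 + j0.09)/(0.744 − j0.09)

Z_L ≈ 82.4 + j16 Ω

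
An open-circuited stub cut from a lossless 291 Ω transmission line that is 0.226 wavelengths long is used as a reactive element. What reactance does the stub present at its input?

X_in ≈ -44.2 Ω (capacitive)

βl = 2π × 0.226 = 81.4°
tan(βl) = 6.58
For an open-circuited stub, Z_in = −jZ_0·cot(βl) = −jZ_0/tan(βl)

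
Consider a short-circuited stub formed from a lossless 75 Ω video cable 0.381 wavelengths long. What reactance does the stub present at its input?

X_in ≈ -69.5 Ω (capacitive)

βl = 2π × 0.381 = 137°
tan(βl) = -0.927
For a short-circuited stub, Z_in = jZ_0·tan(βl)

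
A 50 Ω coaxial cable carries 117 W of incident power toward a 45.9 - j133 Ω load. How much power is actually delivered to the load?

P_delivered ≈ 39.9 W

|Γ| = |(-4.1 − j133)/(95.9 − j133)| = 0.812
|Γ|² = 0.659
P_refl = |Γ|²·P_inc = 77.1 W, P_del = (1 − |Γ|²)·P_inc = 39.9 W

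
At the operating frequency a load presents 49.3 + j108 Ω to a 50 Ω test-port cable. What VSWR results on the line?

Γ = (Z_L − Z_0)/(Z_L + Z_0) = (-0.7 + j108)/(99.3 + j108)
|Γ| = 108/147 = 0.736
VSWR = (1 + |Γ|)/(1 − |Γ|) = 1.74/0.264

VSWR ≈ 6.58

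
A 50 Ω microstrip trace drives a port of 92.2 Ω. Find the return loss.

Γ = (92.2 − 50)/(92.2 + 50) = 0.297
RL = −20·log₁₀|Γ| = −20·log₁₀(0.297)

RL ≈ 10.6 dB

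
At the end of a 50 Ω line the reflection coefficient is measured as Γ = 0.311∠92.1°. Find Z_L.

Z_L = Z_0·(1 + Γ)/(1 − Γ) = 50·(0.989 + j0.311)/(1.01 − j0.311)

Z_L ≈ 40.3 + j27.8 Ω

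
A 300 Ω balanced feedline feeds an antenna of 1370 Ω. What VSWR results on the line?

VSWR ≈ 4.57

For a purely resistive load, VSWR = R_L/Z_0 or Z_0/R_L (whichever > 1) = 1370/300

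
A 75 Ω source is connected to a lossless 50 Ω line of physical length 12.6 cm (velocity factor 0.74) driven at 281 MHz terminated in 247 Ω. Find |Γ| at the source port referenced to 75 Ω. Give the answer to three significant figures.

λ = v/f = 0.74·c / 281 MHz = 0.79 m
βl = 2π·l/λ = 2π × 0.159 = 57.4°
tan(βl) = 1.56
Z_in = Z_0·(Z_L + jZ_0·tanβl)/(Z_0 + jZ_L·tanβl) = 14 − j30.1 Ω
Γ_s = (Z_in − Z_s)/(Z_in + Z_s) = (-61 − j30.1)/(89 − j30.1), |Γ_s| = 0.724

|Γ| ≈ 0.724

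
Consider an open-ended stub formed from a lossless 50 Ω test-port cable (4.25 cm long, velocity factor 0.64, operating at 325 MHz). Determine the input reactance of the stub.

λ = v/f = 0.64·c / 325 MHz = 0.591 m
βl = 2π·l/λ = 2π × 0.0719 = 25.9°
tan(βl) = 0.486
For an open-ended stub, Z_in = −jZ_0·cot(βl) = −jZ_0/tan(βl)

X_in ≈ -103 Ω (capacitive)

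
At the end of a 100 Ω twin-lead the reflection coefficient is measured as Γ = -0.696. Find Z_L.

Z_L ≈ 17.9 Ω

Z_L = Z_0·(1 + Γ)/(1 − Γ) = 100·(0.304)/(1.7)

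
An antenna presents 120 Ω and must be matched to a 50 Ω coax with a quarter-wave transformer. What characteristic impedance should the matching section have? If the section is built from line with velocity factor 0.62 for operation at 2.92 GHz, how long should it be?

Z_qwt ≈ 77.5 Ω; length ≈ 1.59 cm

Z_qwt = √(Z_0·R_L) = √(50 × 120) = √6000
λ = 0.62·c/f = 0.0637 m, so l = λ/4 = 0.0159 m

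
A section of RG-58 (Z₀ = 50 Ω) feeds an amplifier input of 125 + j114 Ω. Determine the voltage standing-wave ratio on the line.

Γ = (Z_L − Z_0)/(Z_L + Z_0) = (75 + j114)/(175 + j114)
|Γ| = 136/209 = 0.653
VSWR = (1 + |Γ|)/(1 − |Γ|) = 1.65/0.347

VSWR ≈ 4.77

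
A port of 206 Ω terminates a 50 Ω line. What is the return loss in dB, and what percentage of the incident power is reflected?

Γ = (206 − 50)/(206 + 50) = 0.609
RL = −20·log₁₀(0.609) = 4.3 dB
P_refl/P_inc = |Γ|² = 0.371

RL ≈ 4.3 dB; 37.1% of incident power reflected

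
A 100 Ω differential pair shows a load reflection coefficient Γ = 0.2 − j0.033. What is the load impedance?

Z_L = Z_0·(1 + Γ)/(1 − Γ) = 100·(1.2 − j0.033)/(0.8 + j0.033)

Z_L ≈ 150 − j10.3 Ω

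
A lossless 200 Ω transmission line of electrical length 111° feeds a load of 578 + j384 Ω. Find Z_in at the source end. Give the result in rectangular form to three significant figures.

Z_in ≈ 48.5 + j38.1 Ω

tan(βl) = tan(111°) = -2.61
Z_in = Z_0·(Z_L + jZ_0·tanβl)/(Z_0 + jZ_L·tanβl)
     = 200·(578 − j137)/(1200 − j1510)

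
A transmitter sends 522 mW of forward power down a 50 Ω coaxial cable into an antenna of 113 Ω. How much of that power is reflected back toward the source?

P_reflected ≈ 78 mW

Γ = (113 − 50)/(113 + 50) = 0.387
|Γ|² = 0.149
P_refl = |Γ|²·P_inc = 78 mW, P_del = (1 − |Γ|²)·P_inc = 444 mW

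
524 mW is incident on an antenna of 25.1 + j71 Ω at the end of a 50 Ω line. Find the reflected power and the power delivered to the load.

P_reflected ≈ 278 mW; P_delivered ≈ 246 mW

|Γ| = |(-24.9 + j71)/(75.1 + j71)| = 0.728
|Γ|² = 0.53
P_refl = |Γ|²·P_inc = 278 mW, P_del = (1 − |Γ|²)·P_inc = 246 mW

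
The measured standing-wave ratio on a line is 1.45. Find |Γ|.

|Γ| ≈ 0.184

|Γ| = (S − 1)/(S + 1) = (1.45 − 1)/(1.45 + 1) = 0.45/2.45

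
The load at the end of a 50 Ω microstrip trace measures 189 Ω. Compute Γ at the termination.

Γ = (Z_L − Z_0)/(Z_L + Z_0) = (189 − 50)/(189 + 50) = 139/239

Γ = 0.582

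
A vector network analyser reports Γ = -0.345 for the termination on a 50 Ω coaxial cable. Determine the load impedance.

Z_L ≈ 24.3 Ω

Z_L = Z_0·(1 + Γ)/(1 − Γ) = 50·(0.655)/(1.34)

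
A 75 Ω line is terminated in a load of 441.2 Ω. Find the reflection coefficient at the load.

Γ = (Z_L − Z_0)/(Z_L + Z_0) = (441.2 − 75)/(441.2 + 75) = 366.2/516.2

Γ = 0.709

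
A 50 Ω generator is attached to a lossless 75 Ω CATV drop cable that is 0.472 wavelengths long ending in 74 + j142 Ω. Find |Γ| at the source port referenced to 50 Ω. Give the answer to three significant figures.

βl = 2π × 0.472 = 170°
tan(βl) = -0.178
Z_in = Z_0·(Z_L + jZ_0·tanβl)/(Z_0 + jZ_L·tanβl) = 42 + j102 Ω
Γ_s = (Z_in − Z_s)/(Z_in + Z_s) = (-7.99 + j102)/(92 + j102), |Γ_s| = 0.744

|Γ| ≈ 0.744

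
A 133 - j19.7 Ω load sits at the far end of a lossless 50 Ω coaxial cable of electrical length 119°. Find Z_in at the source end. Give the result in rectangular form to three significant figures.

Z_in ≈ 24.5 + j26.2 Ω

tan(βl) = tan(119°) = -1.8
Z_in = Z_0·(Z_L + jZ_0·tanβl)/(Z_0 + jZ_L·tanβl)
     = 50·(133 − j110)/(14.5 − j240)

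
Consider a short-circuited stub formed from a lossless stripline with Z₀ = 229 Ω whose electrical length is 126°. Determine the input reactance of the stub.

tan(βl) = -1.38
For a short-circuited stub, Z_in = jZ_0·tan(βl)

X_in ≈ -315 Ω (capacitive)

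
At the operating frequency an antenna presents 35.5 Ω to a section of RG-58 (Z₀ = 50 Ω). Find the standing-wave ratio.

VSWR ≈ 1.41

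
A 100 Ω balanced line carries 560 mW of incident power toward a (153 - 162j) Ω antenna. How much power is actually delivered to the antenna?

|Γ| = |(53 − j162)/(253 − j162)| = 0.567
|Γ|² = 0.322
P_refl = |Γ|²·P_inc = 180 mW, P_del = (1 − |Γ|²)·P_inc = 380 mW

P_delivered ≈ 380 mW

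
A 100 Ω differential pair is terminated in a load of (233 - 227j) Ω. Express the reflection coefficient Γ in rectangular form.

Γ ≈ 0.59 − j0.28

Γ = (Z_L − Z_0)/(Z_L + Z_0) = (133 − j227)/(333 − j227)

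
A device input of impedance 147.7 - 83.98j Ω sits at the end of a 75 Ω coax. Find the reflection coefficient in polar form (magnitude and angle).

Γ = (Z_L − Z_0)/(Z_L + Z_0) = (72.7 − j83.98)/(222.7 − j83.98)
|Γ| = 111/238 = 0.467

Γ ≈ 0.467 ∠ -28.5°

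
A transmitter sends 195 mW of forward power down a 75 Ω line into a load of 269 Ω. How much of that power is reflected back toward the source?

Γ = (269 − 75)/(269 + 75) = 0.564
|Γ|² = 0.318
P_refl = |Γ|²·P_inc = 62 mW, P_del = (1 − |Γ|²)·P_inc = 133 mW

P_reflected ≈ 62 mW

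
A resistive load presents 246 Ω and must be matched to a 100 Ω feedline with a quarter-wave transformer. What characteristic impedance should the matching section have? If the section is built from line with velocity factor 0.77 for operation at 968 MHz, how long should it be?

Z_qwt = √(Z_0·R_L) = √(100 × 246) = √24600
λ = 0.77·c/f = 0.239 m, so l = λ/4 = 0.0597 m

Z_qwt ≈ 157 Ω; length ≈ 5.97 cm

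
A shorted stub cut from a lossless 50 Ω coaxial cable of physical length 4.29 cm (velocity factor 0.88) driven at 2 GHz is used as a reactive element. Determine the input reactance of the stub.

X_in ≈ -98.1 Ω (capacitive)

λ = v/f = 0.88·c / 2 GHz = 0.132 m
βl = 2π·l/λ = 2π × 0.325 = 117°
tan(βl) = -1.96
For a shorted stub, Z_in = jZ_0·tan(βl)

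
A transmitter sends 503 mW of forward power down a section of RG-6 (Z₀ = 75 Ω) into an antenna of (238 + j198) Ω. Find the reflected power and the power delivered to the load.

P_reflected ≈ 241 mW; P_delivered ≈ 262 mW

|Γ| = |(163 + j198)/(313 + j198)| = 0.692
|Γ|² = 0.479
P_refl = |Γ|²·P_inc = 241 mW, P_del = (1 − |Γ|²)·P_inc = 262 mW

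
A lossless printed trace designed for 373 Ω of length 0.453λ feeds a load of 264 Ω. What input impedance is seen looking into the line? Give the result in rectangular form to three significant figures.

βl = 2π × 0.453 = 163°
tan(βl) = tan(163°) = -0.304
Z_in = Z_0·(Z_L + jZ_0·tanβl)/(Z_0 + jZ_L·tanβl)
     = 373·(264 − j113)/(373 − j80.3)

Z_in ≈ 276 − j54.1 Ω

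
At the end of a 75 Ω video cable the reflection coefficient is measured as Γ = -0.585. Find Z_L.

Z_L ≈ 19.6 Ω

Z_L = Z_0·(1 + Γ)/(1 − Γ) = 75·(0.415)/(1.58)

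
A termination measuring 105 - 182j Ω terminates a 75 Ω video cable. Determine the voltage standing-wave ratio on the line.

VSWR ≈ 6.16

Γ = (Z_L − Z_0)/(Z_L + Z_0) = (30 − j182)/(180 − j182)
|Γ| = 184/256 = 0.721
VSWR = (1 + |Γ|)/(1 − |Γ|) = 1.72/0.279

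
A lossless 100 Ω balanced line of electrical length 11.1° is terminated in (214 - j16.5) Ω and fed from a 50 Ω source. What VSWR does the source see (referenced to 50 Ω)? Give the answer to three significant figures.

VSWR ≈ 4.16

tan(βl) = 0.196
Z_in = Z_0·(Z_L + jZ_0·tanβl)/(Z_0 + jZ_L·tanβl) = 179 − j69.7 Ω
Γ_s = (Z_in − Z_s)/(Z_in + Z_s) = (129 − j69.7)/(229 − j69.7), |Γ_s| = 0.613
VSWR = (1 + |Γ_s|)/(1 − |Γ_s|)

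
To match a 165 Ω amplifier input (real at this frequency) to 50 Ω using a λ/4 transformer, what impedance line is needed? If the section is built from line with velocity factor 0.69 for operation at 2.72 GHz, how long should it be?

Z_qwt ≈ 90.8 Ω; length ≈ 1.9 cm

Z_qwt = √(Z_0·R_L) = √(50 × 165) = √8250
λ = 0.69·c/f = 0.0761 m, so l = λ/4 = 0.019 m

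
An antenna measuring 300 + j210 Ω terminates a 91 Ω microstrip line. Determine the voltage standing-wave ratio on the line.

Γ = (Z_L − Z_0)/(Z_L + Z_0) = (209 + j210)/(391 + j210)
|Γ| = 296/444 = 0.668
VSWR = (1 + |Γ|)/(1 − |Γ|) = 1.67/0.332

VSWR ≈ 5.02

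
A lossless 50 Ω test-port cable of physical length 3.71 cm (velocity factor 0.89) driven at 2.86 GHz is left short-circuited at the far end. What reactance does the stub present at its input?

X_in ≈ -37.6 Ω (capacitive)

λ = v/f = 0.89·c / 2.86 GHz = 0.0934 m
βl = 2π·l/λ = 2π × 0.397 = 143°
tan(βl) = -0.752
For a short-circuited stub, Z_in = jZ_0·tan(βl)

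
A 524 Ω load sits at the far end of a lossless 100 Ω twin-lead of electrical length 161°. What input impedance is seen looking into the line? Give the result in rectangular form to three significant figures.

tan(βl) = tan(161°) = -0.344
Z_in = Z_0·(Z_L + jZ_0·tanβl)/(Z_0 + jZ_L·tanβl)
     = 100·(524 − j34.4)/(100 − j180)

Z_in ≈ 138 + j214 Ω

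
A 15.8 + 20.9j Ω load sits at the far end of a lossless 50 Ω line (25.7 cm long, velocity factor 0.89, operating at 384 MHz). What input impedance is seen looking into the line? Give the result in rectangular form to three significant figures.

λ = v/f = 0.89·c / 384 MHz = 0.695 m
βl = 2π·l/λ = 2π × 0.37 = 133°
tan(βl) = tan(133°) = -1.07
Z_in = Z_0·(Z_L + jZ_0·tanβl)/(Z_0 + jZ_L·tanβl)
     = 50·(15.8 − j32.6)/(72.4 − j16.9)

Z_in ≈ 15.3 − j18.9 Ω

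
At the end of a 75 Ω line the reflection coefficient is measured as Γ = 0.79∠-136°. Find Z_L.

Z_L = Z_0·(1 + Γ)/(1 − Γ) = 75·(0.432 − j0.549)/(1.57 + j0.549)

Z_L ≈ 10.2 − j29.8 Ω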